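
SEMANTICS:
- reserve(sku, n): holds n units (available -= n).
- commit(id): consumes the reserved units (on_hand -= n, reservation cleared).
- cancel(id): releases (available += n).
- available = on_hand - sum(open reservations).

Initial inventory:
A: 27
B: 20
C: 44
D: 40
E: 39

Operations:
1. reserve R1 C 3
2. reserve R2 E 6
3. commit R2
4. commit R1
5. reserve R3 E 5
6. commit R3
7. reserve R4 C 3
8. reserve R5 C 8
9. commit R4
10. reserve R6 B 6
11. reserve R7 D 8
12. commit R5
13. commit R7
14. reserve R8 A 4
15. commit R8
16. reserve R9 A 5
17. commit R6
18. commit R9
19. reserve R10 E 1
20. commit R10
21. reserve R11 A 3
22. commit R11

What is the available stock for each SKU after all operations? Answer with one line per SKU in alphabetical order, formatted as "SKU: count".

Answer: A: 15
B: 14
C: 30
D: 32
E: 27

Derivation:
Step 1: reserve R1 C 3 -> on_hand[A=27 B=20 C=44 D=40 E=39] avail[A=27 B=20 C=41 D=40 E=39] open={R1}
Step 2: reserve R2 E 6 -> on_hand[A=27 B=20 C=44 D=40 E=39] avail[A=27 B=20 C=41 D=40 E=33] open={R1,R2}
Step 3: commit R2 -> on_hand[A=27 B=20 C=44 D=40 E=33] avail[A=27 B=20 C=41 D=40 E=33] open={R1}
Step 4: commit R1 -> on_hand[A=27 B=20 C=41 D=40 E=33] avail[A=27 B=20 C=41 D=40 E=33] open={}
Step 5: reserve R3 E 5 -> on_hand[A=27 B=20 C=41 D=40 E=33] avail[A=27 B=20 C=41 D=40 E=28] open={R3}
Step 6: commit R3 -> on_hand[A=27 B=20 C=41 D=40 E=28] avail[A=27 B=20 C=41 D=40 E=28] open={}
Step 7: reserve R4 C 3 -> on_hand[A=27 B=20 C=41 D=40 E=28] avail[A=27 B=20 C=38 D=40 E=28] open={R4}
Step 8: reserve R5 C 8 -> on_hand[A=27 B=20 C=41 D=40 E=28] avail[A=27 B=20 C=30 D=40 E=28] open={R4,R5}
Step 9: commit R4 -> on_hand[A=27 B=20 C=38 D=40 E=28] avail[A=27 B=20 C=30 D=40 E=28] open={R5}
Step 10: reserve R6 B 6 -> on_hand[A=27 B=20 C=38 D=40 E=28] avail[A=27 B=14 C=30 D=40 E=28] open={R5,R6}
Step 11: reserve R7 D 8 -> on_hand[A=27 B=20 C=38 D=40 E=28] avail[A=27 B=14 C=30 D=32 E=28] open={R5,R6,R7}
Step 12: commit R5 -> on_hand[A=27 B=20 C=30 D=40 E=28] avail[A=27 B=14 C=30 D=32 E=28] open={R6,R7}
Step 13: commit R7 -> on_hand[A=27 B=20 C=30 D=32 E=28] avail[A=27 B=14 C=30 D=32 E=28] open={R6}
Step 14: reserve R8 A 4 -> on_hand[A=27 B=20 C=30 D=32 E=28] avail[A=23 B=14 C=30 D=32 E=28] open={R6,R8}
Step 15: commit R8 -> on_hand[A=23 B=20 C=30 D=32 E=28] avail[A=23 B=14 C=30 D=32 E=28] open={R6}
Step 16: reserve R9 A 5 -> on_hand[A=23 B=20 C=30 D=32 E=28] avail[A=18 B=14 C=30 D=32 E=28] open={R6,R9}
Step 17: commit R6 -> on_hand[A=23 B=14 C=30 D=32 E=28] avail[A=18 B=14 C=30 D=32 E=28] open={R9}
Step 18: commit R9 -> on_hand[A=18 B=14 C=30 D=32 E=28] avail[A=18 B=14 C=30 D=32 E=28] open={}
Step 19: reserve R10 E 1 -> on_hand[A=18 B=14 C=30 D=32 E=28] avail[A=18 B=14 C=30 D=32 E=27] open={R10}
Step 20: commit R10 -> on_hand[A=18 B=14 C=30 D=32 E=27] avail[A=18 B=14 C=30 D=32 E=27] open={}
Step 21: reserve R11 A 3 -> on_hand[A=18 B=14 C=30 D=32 E=27] avail[A=15 B=14 C=30 D=32 E=27] open={R11}
Step 22: commit R11 -> on_hand[A=15 B=14 C=30 D=32 E=27] avail[A=15 B=14 C=30 D=32 E=27] open={}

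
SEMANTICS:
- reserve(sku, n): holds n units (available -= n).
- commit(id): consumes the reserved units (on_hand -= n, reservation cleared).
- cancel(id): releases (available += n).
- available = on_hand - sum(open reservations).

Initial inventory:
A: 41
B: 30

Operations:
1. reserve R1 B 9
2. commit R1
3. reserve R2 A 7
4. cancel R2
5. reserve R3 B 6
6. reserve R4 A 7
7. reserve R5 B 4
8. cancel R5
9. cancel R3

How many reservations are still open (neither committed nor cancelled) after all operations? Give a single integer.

Answer: 1

Derivation:
Step 1: reserve R1 B 9 -> on_hand[A=41 B=30] avail[A=41 B=21] open={R1}
Step 2: commit R1 -> on_hand[A=41 B=21] avail[A=41 B=21] open={}
Step 3: reserve R2 A 7 -> on_hand[A=41 B=21] avail[A=34 B=21] open={R2}
Step 4: cancel R2 -> on_hand[A=41 B=21] avail[A=41 B=21] open={}
Step 5: reserve R3 B 6 -> on_hand[A=41 B=21] avail[A=41 B=15] open={R3}
Step 6: reserve R4 A 7 -> on_hand[A=41 B=21] avail[A=34 B=15] open={R3,R4}
Step 7: reserve R5 B 4 -> on_hand[A=41 B=21] avail[A=34 B=11] open={R3,R4,R5}
Step 8: cancel R5 -> on_hand[A=41 B=21] avail[A=34 B=15] open={R3,R4}
Step 9: cancel R3 -> on_hand[A=41 B=21] avail[A=34 B=21] open={R4}
Open reservations: ['R4'] -> 1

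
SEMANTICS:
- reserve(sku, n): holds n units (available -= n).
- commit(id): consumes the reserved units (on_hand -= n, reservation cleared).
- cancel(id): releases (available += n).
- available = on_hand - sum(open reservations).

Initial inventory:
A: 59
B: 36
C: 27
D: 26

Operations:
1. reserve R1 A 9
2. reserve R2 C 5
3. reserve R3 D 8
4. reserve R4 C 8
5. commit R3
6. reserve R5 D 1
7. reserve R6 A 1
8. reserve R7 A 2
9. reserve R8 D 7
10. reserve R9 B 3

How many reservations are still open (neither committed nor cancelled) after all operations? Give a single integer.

Answer: 8

Derivation:
Step 1: reserve R1 A 9 -> on_hand[A=59 B=36 C=27 D=26] avail[A=50 B=36 C=27 D=26] open={R1}
Step 2: reserve R2 C 5 -> on_hand[A=59 B=36 C=27 D=26] avail[A=50 B=36 C=22 D=26] open={R1,R2}
Step 3: reserve R3 D 8 -> on_hand[A=59 B=36 C=27 D=26] avail[A=50 B=36 C=22 D=18] open={R1,R2,R3}
Step 4: reserve R4 C 8 -> on_hand[A=59 B=36 C=27 D=26] avail[A=50 B=36 C=14 D=18] open={R1,R2,R3,R4}
Step 5: commit R3 -> on_hand[A=59 B=36 C=27 D=18] avail[A=50 B=36 C=14 D=18] open={R1,R2,R4}
Step 6: reserve R5 D 1 -> on_hand[A=59 B=36 C=27 D=18] avail[A=50 B=36 C=14 D=17] open={R1,R2,R4,R5}
Step 7: reserve R6 A 1 -> on_hand[A=59 B=36 C=27 D=18] avail[A=49 B=36 C=14 D=17] open={R1,R2,R4,R5,R6}
Step 8: reserve R7 A 2 -> on_hand[A=59 B=36 C=27 D=18] avail[A=47 B=36 C=14 D=17] open={R1,R2,R4,R5,R6,R7}
Step 9: reserve R8 D 7 -> on_hand[A=59 B=36 C=27 D=18] avail[A=47 B=36 C=14 D=10] open={R1,R2,R4,R5,R6,R7,R8}
Step 10: reserve R9 B 3 -> on_hand[A=59 B=36 C=27 D=18] avail[A=47 B=33 C=14 D=10] open={R1,R2,R4,R5,R6,R7,R8,R9}
Open reservations: ['R1', 'R2', 'R4', 'R5', 'R6', 'R7', 'R8', 'R9'] -> 8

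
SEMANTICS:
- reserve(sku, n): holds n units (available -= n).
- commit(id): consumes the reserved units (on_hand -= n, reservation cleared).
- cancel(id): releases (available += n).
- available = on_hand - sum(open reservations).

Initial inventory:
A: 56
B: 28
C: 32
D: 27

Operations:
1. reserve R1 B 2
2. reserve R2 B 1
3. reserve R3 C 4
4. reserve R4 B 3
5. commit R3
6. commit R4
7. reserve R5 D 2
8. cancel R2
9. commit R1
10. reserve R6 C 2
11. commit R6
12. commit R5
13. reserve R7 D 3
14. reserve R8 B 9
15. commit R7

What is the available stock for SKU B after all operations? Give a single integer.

Answer: 14

Derivation:
Step 1: reserve R1 B 2 -> on_hand[A=56 B=28 C=32 D=27] avail[A=56 B=26 C=32 D=27] open={R1}
Step 2: reserve R2 B 1 -> on_hand[A=56 B=28 C=32 D=27] avail[A=56 B=25 C=32 D=27] open={R1,R2}
Step 3: reserve R3 C 4 -> on_hand[A=56 B=28 C=32 D=27] avail[A=56 B=25 C=28 D=27] open={R1,R2,R3}
Step 4: reserve R4 B 3 -> on_hand[A=56 B=28 C=32 D=27] avail[A=56 B=22 C=28 D=27] open={R1,R2,R3,R4}
Step 5: commit R3 -> on_hand[A=56 B=28 C=28 D=27] avail[A=56 B=22 C=28 D=27] open={R1,R2,R4}
Step 6: commit R4 -> on_hand[A=56 B=25 C=28 D=27] avail[A=56 B=22 C=28 D=27] open={R1,R2}
Step 7: reserve R5 D 2 -> on_hand[A=56 B=25 C=28 D=27] avail[A=56 B=22 C=28 D=25] open={R1,R2,R5}
Step 8: cancel R2 -> on_hand[A=56 B=25 C=28 D=27] avail[A=56 B=23 C=28 D=25] open={R1,R5}
Step 9: commit R1 -> on_hand[A=56 B=23 C=28 D=27] avail[A=56 B=23 C=28 D=25] open={R5}
Step 10: reserve R6 C 2 -> on_hand[A=56 B=23 C=28 D=27] avail[A=56 B=23 C=26 D=25] open={R5,R6}
Step 11: commit R6 -> on_hand[A=56 B=23 C=26 D=27] avail[A=56 B=23 C=26 D=25] open={R5}
Step 12: commit R5 -> on_hand[A=56 B=23 C=26 D=25] avail[A=56 B=23 C=26 D=25] open={}
Step 13: reserve R7 D 3 -> on_hand[A=56 B=23 C=26 D=25] avail[A=56 B=23 C=26 D=22] open={R7}
Step 14: reserve R8 B 9 -> on_hand[A=56 B=23 C=26 D=25] avail[A=56 B=14 C=26 D=22] open={R7,R8}
Step 15: commit R7 -> on_hand[A=56 B=23 C=26 D=22] avail[A=56 B=14 C=26 D=22] open={R8}
Final available[B] = 14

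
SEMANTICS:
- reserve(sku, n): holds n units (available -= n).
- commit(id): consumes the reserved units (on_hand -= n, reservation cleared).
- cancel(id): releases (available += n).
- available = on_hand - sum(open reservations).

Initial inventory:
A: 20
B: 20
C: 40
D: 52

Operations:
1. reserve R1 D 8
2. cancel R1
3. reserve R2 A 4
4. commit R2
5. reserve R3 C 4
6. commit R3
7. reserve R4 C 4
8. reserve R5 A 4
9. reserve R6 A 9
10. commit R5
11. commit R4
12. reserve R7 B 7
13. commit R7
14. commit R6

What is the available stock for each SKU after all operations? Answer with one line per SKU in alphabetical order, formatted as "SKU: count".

Answer: A: 3
B: 13
C: 32
D: 52

Derivation:
Step 1: reserve R1 D 8 -> on_hand[A=20 B=20 C=40 D=52] avail[A=20 B=20 C=40 D=44] open={R1}
Step 2: cancel R1 -> on_hand[A=20 B=20 C=40 D=52] avail[A=20 B=20 C=40 D=52] open={}
Step 3: reserve R2 A 4 -> on_hand[A=20 B=20 C=40 D=52] avail[A=16 B=20 C=40 D=52] open={R2}
Step 4: commit R2 -> on_hand[A=16 B=20 C=40 D=52] avail[A=16 B=20 C=40 D=52] open={}
Step 5: reserve R3 C 4 -> on_hand[A=16 B=20 C=40 D=52] avail[A=16 B=20 C=36 D=52] open={R3}
Step 6: commit R3 -> on_hand[A=16 B=20 C=36 D=52] avail[A=16 B=20 C=36 D=52] open={}
Step 7: reserve R4 C 4 -> on_hand[A=16 B=20 C=36 D=52] avail[A=16 B=20 C=32 D=52] open={R4}
Step 8: reserve R5 A 4 -> on_hand[A=16 B=20 C=36 D=52] avail[A=12 B=20 C=32 D=52] open={R4,R5}
Step 9: reserve R6 A 9 -> on_hand[A=16 B=20 C=36 D=52] avail[A=3 B=20 C=32 D=52] open={R4,R5,R6}
Step 10: commit R5 -> on_hand[A=12 B=20 C=36 D=52] avail[A=3 B=20 C=32 D=52] open={R4,R6}
Step 11: commit R4 -> on_hand[A=12 B=20 C=32 D=52] avail[A=3 B=20 C=32 D=52] open={R6}
Step 12: reserve R7 B 7 -> on_hand[A=12 B=20 C=32 D=52] avail[A=3 B=13 C=32 D=52] open={R6,R7}
Step 13: commit R7 -> on_hand[A=12 B=13 C=32 D=52] avail[A=3 B=13 C=32 D=52] open={R6}
Step 14: commit R6 -> on_hand[A=3 B=13 C=32 D=52] avail[A=3 B=13 C=32 D=52] open={}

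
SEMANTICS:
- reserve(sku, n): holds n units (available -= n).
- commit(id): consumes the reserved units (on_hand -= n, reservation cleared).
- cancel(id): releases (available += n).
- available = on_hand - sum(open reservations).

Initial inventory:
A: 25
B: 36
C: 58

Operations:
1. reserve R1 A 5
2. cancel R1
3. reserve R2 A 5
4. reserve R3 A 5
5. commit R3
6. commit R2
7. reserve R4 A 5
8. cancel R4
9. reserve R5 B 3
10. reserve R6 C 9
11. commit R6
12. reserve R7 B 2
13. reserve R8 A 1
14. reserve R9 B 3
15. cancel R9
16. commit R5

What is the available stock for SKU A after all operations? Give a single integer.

Answer: 14

Derivation:
Step 1: reserve R1 A 5 -> on_hand[A=25 B=36 C=58] avail[A=20 B=36 C=58] open={R1}
Step 2: cancel R1 -> on_hand[A=25 B=36 C=58] avail[A=25 B=36 C=58] open={}
Step 3: reserve R2 A 5 -> on_hand[A=25 B=36 C=58] avail[A=20 B=36 C=58] open={R2}
Step 4: reserve R3 A 5 -> on_hand[A=25 B=36 C=58] avail[A=15 B=36 C=58] open={R2,R3}
Step 5: commit R3 -> on_hand[A=20 B=36 C=58] avail[A=15 B=36 C=58] open={R2}
Step 6: commit R2 -> on_hand[A=15 B=36 C=58] avail[A=15 B=36 C=58] open={}
Step 7: reserve R4 A 5 -> on_hand[A=15 B=36 C=58] avail[A=10 B=36 C=58] open={R4}
Step 8: cancel R4 -> on_hand[A=15 B=36 C=58] avail[A=15 B=36 C=58] open={}
Step 9: reserve R5 B 3 -> on_hand[A=15 B=36 C=58] avail[A=15 B=33 C=58] open={R5}
Step 10: reserve R6 C 9 -> on_hand[A=15 B=36 C=58] avail[A=15 B=33 C=49] open={R5,R6}
Step 11: commit R6 -> on_hand[A=15 B=36 C=49] avail[A=15 B=33 C=49] open={R5}
Step 12: reserve R7 B 2 -> on_hand[A=15 B=36 C=49] avail[A=15 B=31 C=49] open={R5,R7}
Step 13: reserve R8 A 1 -> on_hand[A=15 B=36 C=49] avail[A=14 B=31 C=49] open={R5,R7,R8}
Step 14: reserve R9 B 3 -> on_hand[A=15 B=36 C=49] avail[A=14 B=28 C=49] open={R5,R7,R8,R9}
Step 15: cancel R9 -> on_hand[A=15 B=36 C=49] avail[A=14 B=31 C=49] open={R5,R7,R8}
Step 16: commit R5 -> on_hand[A=15 B=33 C=49] avail[A=14 B=31 C=49] open={R7,R8}
Final available[A] = 14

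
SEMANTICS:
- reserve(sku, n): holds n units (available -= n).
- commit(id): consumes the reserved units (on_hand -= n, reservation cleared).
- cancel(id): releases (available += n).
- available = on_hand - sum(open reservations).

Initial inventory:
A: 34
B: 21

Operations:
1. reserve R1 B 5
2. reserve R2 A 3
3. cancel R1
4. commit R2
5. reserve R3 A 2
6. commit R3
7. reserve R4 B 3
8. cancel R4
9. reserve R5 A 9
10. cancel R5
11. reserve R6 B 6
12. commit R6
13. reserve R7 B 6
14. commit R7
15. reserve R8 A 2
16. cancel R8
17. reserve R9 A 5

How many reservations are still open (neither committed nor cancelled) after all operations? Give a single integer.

Step 1: reserve R1 B 5 -> on_hand[A=34 B=21] avail[A=34 B=16] open={R1}
Step 2: reserve R2 A 3 -> on_hand[A=34 B=21] avail[A=31 B=16] open={R1,R2}
Step 3: cancel R1 -> on_hand[A=34 B=21] avail[A=31 B=21] open={R2}
Step 4: commit R2 -> on_hand[A=31 B=21] avail[A=31 B=21] open={}
Step 5: reserve R3 A 2 -> on_hand[A=31 B=21] avail[A=29 B=21] open={R3}
Step 6: commit R3 -> on_hand[A=29 B=21] avail[A=29 B=21] open={}
Step 7: reserve R4 B 3 -> on_hand[A=29 B=21] avail[A=29 B=18] open={R4}
Step 8: cancel R4 -> on_hand[A=29 B=21] avail[A=29 B=21] open={}
Step 9: reserve R5 A 9 -> on_hand[A=29 B=21] avail[A=20 B=21] open={R5}
Step 10: cancel R5 -> on_hand[A=29 B=21] avail[A=29 B=21] open={}
Step 11: reserve R6 B 6 -> on_hand[A=29 B=21] avail[A=29 B=15] open={R6}
Step 12: commit R6 -> on_hand[A=29 B=15] avail[A=29 B=15] open={}
Step 13: reserve R7 B 6 -> on_hand[A=29 B=15] avail[A=29 B=9] open={R7}
Step 14: commit R7 -> on_hand[A=29 B=9] avail[A=29 B=9] open={}
Step 15: reserve R8 A 2 -> on_hand[A=29 B=9] avail[A=27 B=9] open={R8}
Step 16: cancel R8 -> on_hand[A=29 B=9] avail[A=29 B=9] open={}
Step 17: reserve R9 A 5 -> on_hand[A=29 B=9] avail[A=24 B=9] open={R9}
Open reservations: ['R9'] -> 1

Answer: 1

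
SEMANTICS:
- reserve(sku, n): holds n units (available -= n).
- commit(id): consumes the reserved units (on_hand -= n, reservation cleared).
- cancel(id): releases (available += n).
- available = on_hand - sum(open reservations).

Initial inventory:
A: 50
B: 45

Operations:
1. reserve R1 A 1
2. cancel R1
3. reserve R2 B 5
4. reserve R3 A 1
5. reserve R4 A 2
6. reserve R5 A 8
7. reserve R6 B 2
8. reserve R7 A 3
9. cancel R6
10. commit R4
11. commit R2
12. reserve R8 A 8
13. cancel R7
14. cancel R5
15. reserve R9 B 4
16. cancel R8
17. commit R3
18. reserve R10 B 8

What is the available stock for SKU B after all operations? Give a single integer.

Step 1: reserve R1 A 1 -> on_hand[A=50 B=45] avail[A=49 B=45] open={R1}
Step 2: cancel R1 -> on_hand[A=50 B=45] avail[A=50 B=45] open={}
Step 3: reserve R2 B 5 -> on_hand[A=50 B=45] avail[A=50 B=40] open={R2}
Step 4: reserve R3 A 1 -> on_hand[A=50 B=45] avail[A=49 B=40] open={R2,R3}
Step 5: reserve R4 A 2 -> on_hand[A=50 B=45] avail[A=47 B=40] open={R2,R3,R4}
Step 6: reserve R5 A 8 -> on_hand[A=50 B=45] avail[A=39 B=40] open={R2,R3,R4,R5}
Step 7: reserve R6 B 2 -> on_hand[A=50 B=45] avail[A=39 B=38] open={R2,R3,R4,R5,R6}
Step 8: reserve R7 A 3 -> on_hand[A=50 B=45] avail[A=36 B=38] open={R2,R3,R4,R5,R6,R7}
Step 9: cancel R6 -> on_hand[A=50 B=45] avail[A=36 B=40] open={R2,R3,R4,R5,R7}
Step 10: commit R4 -> on_hand[A=48 B=45] avail[A=36 B=40] open={R2,R3,R5,R7}
Step 11: commit R2 -> on_hand[A=48 B=40] avail[A=36 B=40] open={R3,R5,R7}
Step 12: reserve R8 A 8 -> on_hand[A=48 B=40] avail[A=28 B=40] open={R3,R5,R7,R8}
Step 13: cancel R7 -> on_hand[A=48 B=40] avail[A=31 B=40] open={R3,R5,R8}
Step 14: cancel R5 -> on_hand[A=48 B=40] avail[A=39 B=40] open={R3,R8}
Step 15: reserve R9 B 4 -> on_hand[A=48 B=40] avail[A=39 B=36] open={R3,R8,R9}
Step 16: cancel R8 -> on_hand[A=48 B=40] avail[A=47 B=36] open={R3,R9}
Step 17: commit R3 -> on_hand[A=47 B=40] avail[A=47 B=36] open={R9}
Step 18: reserve R10 B 8 -> on_hand[A=47 B=40] avail[A=47 B=28] open={R10,R9}
Final available[B] = 28

Answer: 28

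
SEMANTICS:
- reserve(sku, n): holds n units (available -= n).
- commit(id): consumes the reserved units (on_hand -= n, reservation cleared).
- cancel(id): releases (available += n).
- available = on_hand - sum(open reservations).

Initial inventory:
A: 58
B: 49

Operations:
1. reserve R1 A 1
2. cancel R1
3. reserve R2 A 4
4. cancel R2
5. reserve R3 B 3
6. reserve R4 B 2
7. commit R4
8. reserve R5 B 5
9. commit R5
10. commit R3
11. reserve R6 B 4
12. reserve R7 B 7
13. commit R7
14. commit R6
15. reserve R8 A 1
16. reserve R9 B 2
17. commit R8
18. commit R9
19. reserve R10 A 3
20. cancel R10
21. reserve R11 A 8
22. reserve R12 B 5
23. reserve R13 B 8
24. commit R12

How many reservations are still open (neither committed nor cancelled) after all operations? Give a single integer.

Answer: 2

Derivation:
Step 1: reserve R1 A 1 -> on_hand[A=58 B=49] avail[A=57 B=49] open={R1}
Step 2: cancel R1 -> on_hand[A=58 B=49] avail[A=58 B=49] open={}
Step 3: reserve R2 A 4 -> on_hand[A=58 B=49] avail[A=54 B=49] open={R2}
Step 4: cancel R2 -> on_hand[A=58 B=49] avail[A=58 B=49] open={}
Step 5: reserve R3 B 3 -> on_hand[A=58 B=49] avail[A=58 B=46] open={R3}
Step 6: reserve R4 B 2 -> on_hand[A=58 B=49] avail[A=58 B=44] open={R3,R4}
Step 7: commit R4 -> on_hand[A=58 B=47] avail[A=58 B=44] open={R3}
Step 8: reserve R5 B 5 -> on_hand[A=58 B=47] avail[A=58 B=39] open={R3,R5}
Step 9: commit R5 -> on_hand[A=58 B=42] avail[A=58 B=39] open={R3}
Step 10: commit R3 -> on_hand[A=58 B=39] avail[A=58 B=39] open={}
Step 11: reserve R6 B 4 -> on_hand[A=58 B=39] avail[A=58 B=35] open={R6}
Step 12: reserve R7 B 7 -> on_hand[A=58 B=39] avail[A=58 B=28] open={R6,R7}
Step 13: commit R7 -> on_hand[A=58 B=32] avail[A=58 B=28] open={R6}
Step 14: commit R6 -> on_hand[A=58 B=28] avail[A=58 B=28] open={}
Step 15: reserve R8 A 1 -> on_hand[A=58 B=28] avail[A=57 B=28] open={R8}
Step 16: reserve R9 B 2 -> on_hand[A=58 B=28] avail[A=57 B=26] open={R8,R9}
Step 17: commit R8 -> on_hand[A=57 B=28] avail[A=57 B=26] open={R9}
Step 18: commit R9 -> on_hand[A=57 B=26] avail[A=57 B=26] open={}
Step 19: reserve R10 A 3 -> on_hand[A=57 B=26] avail[A=54 B=26] open={R10}
Step 20: cancel R10 -> on_hand[A=57 B=26] avail[A=57 B=26] open={}
Step 21: reserve R11 A 8 -> on_hand[A=57 B=26] avail[A=49 B=26] open={R11}
Step 22: reserve R12 B 5 -> on_hand[A=57 B=26] avail[A=49 B=21] open={R11,R12}
Step 23: reserve R13 B 8 -> on_hand[A=57 B=26] avail[A=49 B=13] open={R11,R12,R13}
Step 24: commit R12 -> on_hand[A=57 B=21] avail[A=49 B=13] open={R11,R13}
Open reservations: ['R11', 'R13'] -> 2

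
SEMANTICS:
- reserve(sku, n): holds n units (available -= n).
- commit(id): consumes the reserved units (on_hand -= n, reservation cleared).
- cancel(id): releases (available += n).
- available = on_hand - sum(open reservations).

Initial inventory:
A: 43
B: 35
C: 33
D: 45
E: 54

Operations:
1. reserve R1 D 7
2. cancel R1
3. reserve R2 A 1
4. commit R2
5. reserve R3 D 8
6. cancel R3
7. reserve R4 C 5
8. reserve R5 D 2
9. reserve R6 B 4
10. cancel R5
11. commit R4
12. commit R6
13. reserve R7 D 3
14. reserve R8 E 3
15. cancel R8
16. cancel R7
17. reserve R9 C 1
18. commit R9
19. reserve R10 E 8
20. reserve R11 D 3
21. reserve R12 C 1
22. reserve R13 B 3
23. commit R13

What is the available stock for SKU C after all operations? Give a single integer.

Answer: 26

Derivation:
Step 1: reserve R1 D 7 -> on_hand[A=43 B=35 C=33 D=45 E=54] avail[A=43 B=35 C=33 D=38 E=54] open={R1}
Step 2: cancel R1 -> on_hand[A=43 B=35 C=33 D=45 E=54] avail[A=43 B=35 C=33 D=45 E=54] open={}
Step 3: reserve R2 A 1 -> on_hand[A=43 B=35 C=33 D=45 E=54] avail[A=42 B=35 C=33 D=45 E=54] open={R2}
Step 4: commit R2 -> on_hand[A=42 B=35 C=33 D=45 E=54] avail[A=42 B=35 C=33 D=45 E=54] open={}
Step 5: reserve R3 D 8 -> on_hand[A=42 B=35 C=33 D=45 E=54] avail[A=42 B=35 C=33 D=37 E=54] open={R3}
Step 6: cancel R3 -> on_hand[A=42 B=35 C=33 D=45 E=54] avail[A=42 B=35 C=33 D=45 E=54] open={}
Step 7: reserve R4 C 5 -> on_hand[A=42 B=35 C=33 D=45 E=54] avail[A=42 B=35 C=28 D=45 E=54] open={R4}
Step 8: reserve R5 D 2 -> on_hand[A=42 B=35 C=33 D=45 E=54] avail[A=42 B=35 C=28 D=43 E=54] open={R4,R5}
Step 9: reserve R6 B 4 -> on_hand[A=42 B=35 C=33 D=45 E=54] avail[A=42 B=31 C=28 D=43 E=54] open={R4,R5,R6}
Step 10: cancel R5 -> on_hand[A=42 B=35 C=33 D=45 E=54] avail[A=42 B=31 C=28 D=45 E=54] open={R4,R6}
Step 11: commit R4 -> on_hand[A=42 B=35 C=28 D=45 E=54] avail[A=42 B=31 C=28 D=45 E=54] open={R6}
Step 12: commit R6 -> on_hand[A=42 B=31 C=28 D=45 E=54] avail[A=42 B=31 C=28 D=45 E=54] open={}
Step 13: reserve R7 D 3 -> on_hand[A=42 B=31 C=28 D=45 E=54] avail[A=42 B=31 C=28 D=42 E=54] open={R7}
Step 14: reserve R8 E 3 -> on_hand[A=42 B=31 C=28 D=45 E=54] avail[A=42 B=31 C=28 D=42 E=51] open={R7,R8}
Step 15: cancel R8 -> on_hand[A=42 B=31 C=28 D=45 E=54] avail[A=42 B=31 C=28 D=42 E=54] open={R7}
Step 16: cancel R7 -> on_hand[A=42 B=31 C=28 D=45 E=54] avail[A=42 B=31 C=28 D=45 E=54] open={}
Step 17: reserve R9 C 1 -> on_hand[A=42 B=31 C=28 D=45 E=54] avail[A=42 B=31 C=27 D=45 E=54] open={R9}
Step 18: commit R9 -> on_hand[A=42 B=31 C=27 D=45 E=54] avail[A=42 B=31 C=27 D=45 E=54] open={}
Step 19: reserve R10 E 8 -> on_hand[A=42 B=31 C=27 D=45 E=54] avail[A=42 B=31 C=27 D=45 E=46] open={R10}
Step 20: reserve R11 D 3 -> on_hand[A=42 B=31 C=27 D=45 E=54] avail[A=42 B=31 C=27 D=42 E=46] open={R10,R11}
Step 21: reserve R12 C 1 -> on_hand[A=42 B=31 C=27 D=45 E=54] avail[A=42 B=31 C=26 D=42 E=46] open={R10,R11,R12}
Step 22: reserve R13 B 3 -> on_hand[A=42 B=31 C=27 D=45 E=54] avail[A=42 B=28 C=26 D=42 E=46] open={R10,R11,R12,R13}
Step 23: commit R13 -> on_hand[A=42 B=28 C=27 D=45 E=54] avail[A=42 B=28 C=26 D=42 E=46] open={R10,R11,R12}
Final available[C] = 26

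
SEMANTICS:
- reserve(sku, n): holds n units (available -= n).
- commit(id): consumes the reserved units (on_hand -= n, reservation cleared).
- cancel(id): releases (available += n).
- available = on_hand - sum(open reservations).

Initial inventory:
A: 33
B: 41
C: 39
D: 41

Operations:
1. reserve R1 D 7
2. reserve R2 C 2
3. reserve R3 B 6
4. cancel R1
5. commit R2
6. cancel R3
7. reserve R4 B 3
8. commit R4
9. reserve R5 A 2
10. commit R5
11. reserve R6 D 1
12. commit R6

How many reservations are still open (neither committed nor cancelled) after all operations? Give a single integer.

Step 1: reserve R1 D 7 -> on_hand[A=33 B=41 C=39 D=41] avail[A=33 B=41 C=39 D=34] open={R1}
Step 2: reserve R2 C 2 -> on_hand[A=33 B=41 C=39 D=41] avail[A=33 B=41 C=37 D=34] open={R1,R2}
Step 3: reserve R3 B 6 -> on_hand[A=33 B=41 C=39 D=41] avail[A=33 B=35 C=37 D=34] open={R1,R2,R3}
Step 4: cancel R1 -> on_hand[A=33 B=41 C=39 D=41] avail[A=33 B=35 C=37 D=41] open={R2,R3}
Step 5: commit R2 -> on_hand[A=33 B=41 C=37 D=41] avail[A=33 B=35 C=37 D=41] open={R3}
Step 6: cancel R3 -> on_hand[A=33 B=41 C=37 D=41] avail[A=33 B=41 C=37 D=41] open={}
Step 7: reserve R4 B 3 -> on_hand[A=33 B=41 C=37 D=41] avail[A=33 B=38 C=37 D=41] open={R4}
Step 8: commit R4 -> on_hand[A=33 B=38 C=37 D=41] avail[A=33 B=38 C=37 D=41] open={}
Step 9: reserve R5 A 2 -> on_hand[A=33 B=38 C=37 D=41] avail[A=31 B=38 C=37 D=41] open={R5}
Step 10: commit R5 -> on_hand[A=31 B=38 C=37 D=41] avail[A=31 B=38 C=37 D=41] open={}
Step 11: reserve R6 D 1 -> on_hand[A=31 B=38 C=37 D=41] avail[A=31 B=38 C=37 D=40] open={R6}
Step 12: commit R6 -> on_hand[A=31 B=38 C=37 D=40] avail[A=31 B=38 C=37 D=40] open={}
Open reservations: [] -> 0

Answer: 0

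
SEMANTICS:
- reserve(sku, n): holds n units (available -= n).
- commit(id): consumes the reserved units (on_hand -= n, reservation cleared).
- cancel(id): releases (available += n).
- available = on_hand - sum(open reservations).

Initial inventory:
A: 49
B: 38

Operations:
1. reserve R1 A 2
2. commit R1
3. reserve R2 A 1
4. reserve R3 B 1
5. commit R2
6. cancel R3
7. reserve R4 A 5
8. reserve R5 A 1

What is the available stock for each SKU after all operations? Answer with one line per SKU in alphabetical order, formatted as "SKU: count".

Step 1: reserve R1 A 2 -> on_hand[A=49 B=38] avail[A=47 B=38] open={R1}
Step 2: commit R1 -> on_hand[A=47 B=38] avail[A=47 B=38] open={}
Step 3: reserve R2 A 1 -> on_hand[A=47 B=38] avail[A=46 B=38] open={R2}
Step 4: reserve R3 B 1 -> on_hand[A=47 B=38] avail[A=46 B=37] open={R2,R3}
Step 5: commit R2 -> on_hand[A=46 B=38] avail[A=46 B=37] open={R3}
Step 6: cancel R3 -> on_hand[A=46 B=38] avail[A=46 B=38] open={}
Step 7: reserve R4 A 5 -> on_hand[A=46 B=38] avail[A=41 B=38] open={R4}
Step 8: reserve R5 A 1 -> on_hand[A=46 B=38] avail[A=40 B=38] open={R4,R5}

Answer: A: 40
B: 38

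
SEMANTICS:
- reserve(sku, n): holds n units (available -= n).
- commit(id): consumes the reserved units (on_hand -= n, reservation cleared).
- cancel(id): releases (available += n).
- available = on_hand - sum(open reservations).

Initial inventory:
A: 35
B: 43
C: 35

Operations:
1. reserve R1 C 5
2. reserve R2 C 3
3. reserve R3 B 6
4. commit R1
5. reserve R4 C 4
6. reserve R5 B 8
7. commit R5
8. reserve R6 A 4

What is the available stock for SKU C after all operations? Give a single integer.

Answer: 23

Derivation:
Step 1: reserve R1 C 5 -> on_hand[A=35 B=43 C=35] avail[A=35 B=43 C=30] open={R1}
Step 2: reserve R2 C 3 -> on_hand[A=35 B=43 C=35] avail[A=35 B=43 C=27] open={R1,R2}
Step 3: reserve R3 B 6 -> on_hand[A=35 B=43 C=35] avail[A=35 B=37 C=27] open={R1,R2,R3}
Step 4: commit R1 -> on_hand[A=35 B=43 C=30] avail[A=35 B=37 C=27] open={R2,R3}
Step 5: reserve R4 C 4 -> on_hand[A=35 B=43 C=30] avail[A=35 B=37 C=23] open={R2,R3,R4}
Step 6: reserve R5 B 8 -> on_hand[A=35 B=43 C=30] avail[A=35 B=29 C=23] open={R2,R3,R4,R5}
Step 7: commit R5 -> on_hand[A=35 B=35 C=30] avail[A=35 B=29 C=23] open={R2,R3,R4}
Step 8: reserve R6 A 4 -> on_hand[A=35 B=35 C=30] avail[A=31 B=29 C=23] open={R2,R3,R4,R6}
Final available[C] = 23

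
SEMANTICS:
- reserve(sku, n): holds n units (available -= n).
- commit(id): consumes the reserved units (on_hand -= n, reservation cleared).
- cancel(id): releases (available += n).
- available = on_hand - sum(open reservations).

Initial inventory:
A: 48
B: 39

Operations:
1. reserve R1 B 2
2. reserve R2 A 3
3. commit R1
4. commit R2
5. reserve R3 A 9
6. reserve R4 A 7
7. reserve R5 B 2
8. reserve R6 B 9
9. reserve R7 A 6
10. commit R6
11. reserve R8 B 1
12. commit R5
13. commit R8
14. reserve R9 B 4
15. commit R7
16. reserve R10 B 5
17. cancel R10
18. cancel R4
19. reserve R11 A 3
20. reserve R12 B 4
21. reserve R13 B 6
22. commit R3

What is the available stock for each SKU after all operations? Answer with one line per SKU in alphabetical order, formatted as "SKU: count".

Step 1: reserve R1 B 2 -> on_hand[A=48 B=39] avail[A=48 B=37] open={R1}
Step 2: reserve R2 A 3 -> on_hand[A=48 B=39] avail[A=45 B=37] open={R1,R2}
Step 3: commit R1 -> on_hand[A=48 B=37] avail[A=45 B=37] open={R2}
Step 4: commit R2 -> on_hand[A=45 B=37] avail[A=45 B=37] open={}
Step 5: reserve R3 A 9 -> on_hand[A=45 B=37] avail[A=36 B=37] open={R3}
Step 6: reserve R4 A 7 -> on_hand[A=45 B=37] avail[A=29 B=37] open={R3,R4}
Step 7: reserve R5 B 2 -> on_hand[A=45 B=37] avail[A=29 B=35] open={R3,R4,R5}
Step 8: reserve R6 B 9 -> on_hand[A=45 B=37] avail[A=29 B=26] open={R3,R4,R5,R6}
Step 9: reserve R7 A 6 -> on_hand[A=45 B=37] avail[A=23 B=26] open={R3,R4,R5,R6,R7}
Step 10: commit R6 -> on_hand[A=45 B=28] avail[A=23 B=26] open={R3,R4,R5,R7}
Step 11: reserve R8 B 1 -> on_hand[A=45 B=28] avail[A=23 B=25] open={R3,R4,R5,R7,R8}
Step 12: commit R5 -> on_hand[A=45 B=26] avail[A=23 B=25] open={R3,R4,R7,R8}
Step 13: commit R8 -> on_hand[A=45 B=25] avail[A=23 B=25] open={R3,R4,R7}
Step 14: reserve R9 B 4 -> on_hand[A=45 B=25] avail[A=23 B=21] open={R3,R4,R7,R9}
Step 15: commit R7 -> on_hand[A=39 B=25] avail[A=23 B=21] open={R3,R4,R9}
Step 16: reserve R10 B 5 -> on_hand[A=39 B=25] avail[A=23 B=16] open={R10,R3,R4,R9}
Step 17: cancel R10 -> on_hand[A=39 B=25] avail[A=23 B=21] open={R3,R4,R9}
Step 18: cancel R4 -> on_hand[A=39 B=25] avail[A=30 B=21] open={R3,R9}
Step 19: reserve R11 A 3 -> on_hand[A=39 B=25] avail[A=27 B=21] open={R11,R3,R9}
Step 20: reserve R12 B 4 -> on_hand[A=39 B=25] avail[A=27 B=17] open={R11,R12,R3,R9}
Step 21: reserve R13 B 6 -> on_hand[A=39 B=25] avail[A=27 B=11] open={R11,R12,R13,R3,R9}
Step 22: commit R3 -> on_hand[A=30 B=25] avail[A=27 B=11] open={R11,R12,R13,R9}

Answer: A: 27
B: 11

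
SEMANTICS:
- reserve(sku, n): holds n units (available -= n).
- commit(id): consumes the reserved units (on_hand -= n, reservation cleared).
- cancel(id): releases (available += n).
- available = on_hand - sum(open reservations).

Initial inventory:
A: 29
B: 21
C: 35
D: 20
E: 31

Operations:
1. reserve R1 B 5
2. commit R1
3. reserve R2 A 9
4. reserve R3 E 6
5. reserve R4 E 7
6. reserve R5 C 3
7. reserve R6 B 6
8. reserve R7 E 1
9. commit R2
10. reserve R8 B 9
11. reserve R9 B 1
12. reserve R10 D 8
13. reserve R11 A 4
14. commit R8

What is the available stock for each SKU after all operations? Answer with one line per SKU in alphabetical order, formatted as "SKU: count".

Answer: A: 16
B: 0
C: 32
D: 12
E: 17

Derivation:
Step 1: reserve R1 B 5 -> on_hand[A=29 B=21 C=35 D=20 E=31] avail[A=29 B=16 C=35 D=20 E=31] open={R1}
Step 2: commit R1 -> on_hand[A=29 B=16 C=35 D=20 E=31] avail[A=29 B=16 C=35 D=20 E=31] open={}
Step 3: reserve R2 A 9 -> on_hand[A=29 B=16 C=35 D=20 E=31] avail[A=20 B=16 C=35 D=20 E=31] open={R2}
Step 4: reserve R3 E 6 -> on_hand[A=29 B=16 C=35 D=20 E=31] avail[A=20 B=16 C=35 D=20 E=25] open={R2,R3}
Step 5: reserve R4 E 7 -> on_hand[A=29 B=16 C=35 D=20 E=31] avail[A=20 B=16 C=35 D=20 E=18] open={R2,R3,R4}
Step 6: reserve R5 C 3 -> on_hand[A=29 B=16 C=35 D=20 E=31] avail[A=20 B=16 C=32 D=20 E=18] open={R2,R3,R4,R5}
Step 7: reserve R6 B 6 -> on_hand[A=29 B=16 C=35 D=20 E=31] avail[A=20 B=10 C=32 D=20 E=18] open={R2,R3,R4,R5,R6}
Step 8: reserve R7 E 1 -> on_hand[A=29 B=16 C=35 D=20 E=31] avail[A=20 B=10 C=32 D=20 E=17] open={R2,R3,R4,R5,R6,R7}
Step 9: commit R2 -> on_hand[A=20 B=16 C=35 D=20 E=31] avail[A=20 B=10 C=32 D=20 E=17] open={R3,R4,R5,R6,R7}
Step 10: reserve R8 B 9 -> on_hand[A=20 B=16 C=35 D=20 E=31] avail[A=20 B=1 C=32 D=20 E=17] open={R3,R4,R5,R6,R7,R8}
Step 11: reserve R9 B 1 -> on_hand[A=20 B=16 C=35 D=20 E=31] avail[A=20 B=0 C=32 D=20 E=17] open={R3,R4,R5,R6,R7,R8,R9}
Step 12: reserve R10 D 8 -> on_hand[A=20 B=16 C=35 D=20 E=31] avail[A=20 B=0 C=32 D=12 E=17] open={R10,R3,R4,R5,R6,R7,R8,R9}
Step 13: reserve R11 A 4 -> on_hand[A=20 B=16 C=35 D=20 E=31] avail[A=16 B=0 C=32 D=12 E=17] open={R10,R11,R3,R4,R5,R6,R7,R8,R9}
Step 14: commit R8 -> on_hand[A=20 B=7 C=35 D=20 E=31] avail[A=16 B=0 C=32 D=12 E=17] open={R10,R11,R3,R4,R5,R6,R7,R9}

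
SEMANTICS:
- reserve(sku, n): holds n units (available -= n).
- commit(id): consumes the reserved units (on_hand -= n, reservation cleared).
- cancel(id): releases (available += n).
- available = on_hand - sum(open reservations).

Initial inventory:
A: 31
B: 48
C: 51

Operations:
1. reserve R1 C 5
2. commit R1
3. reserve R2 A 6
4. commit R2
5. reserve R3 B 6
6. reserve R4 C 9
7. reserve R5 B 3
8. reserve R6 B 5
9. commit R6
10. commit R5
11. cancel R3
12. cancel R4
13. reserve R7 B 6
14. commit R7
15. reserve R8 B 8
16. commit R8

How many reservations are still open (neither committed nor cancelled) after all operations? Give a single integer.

Answer: 0

Derivation:
Step 1: reserve R1 C 5 -> on_hand[A=31 B=48 C=51] avail[A=31 B=48 C=46] open={R1}
Step 2: commit R1 -> on_hand[A=31 B=48 C=46] avail[A=31 B=48 C=46] open={}
Step 3: reserve R2 A 6 -> on_hand[A=31 B=48 C=46] avail[A=25 B=48 C=46] open={R2}
Step 4: commit R2 -> on_hand[A=25 B=48 C=46] avail[A=25 B=48 C=46] open={}
Step 5: reserve R3 B 6 -> on_hand[A=25 B=48 C=46] avail[A=25 B=42 C=46] open={R3}
Step 6: reserve R4 C 9 -> on_hand[A=25 B=48 C=46] avail[A=25 B=42 C=37] open={R3,R4}
Step 7: reserve R5 B 3 -> on_hand[A=25 B=48 C=46] avail[A=25 B=39 C=37] open={R3,R4,R5}
Step 8: reserve R6 B 5 -> on_hand[A=25 B=48 C=46] avail[A=25 B=34 C=37] open={R3,R4,R5,R6}
Step 9: commit R6 -> on_hand[A=25 B=43 C=46] avail[A=25 B=34 C=37] open={R3,R4,R5}
Step 10: commit R5 -> on_hand[A=25 B=40 C=46] avail[A=25 B=34 C=37] open={R3,R4}
Step 11: cancel R3 -> on_hand[A=25 B=40 C=46] avail[A=25 B=40 C=37] open={R4}
Step 12: cancel R4 -> on_hand[A=25 B=40 C=46] avail[A=25 B=40 C=46] open={}
Step 13: reserve R7 B 6 -> on_hand[A=25 B=40 C=46] avail[A=25 B=34 C=46] open={R7}
Step 14: commit R7 -> on_hand[A=25 B=34 C=46] avail[A=25 B=34 C=46] open={}
Step 15: reserve R8 B 8 -> on_hand[A=25 B=34 C=46] avail[A=25 B=26 C=46] open={R8}
Step 16: commit R8 -> on_hand[A=25 B=26 C=46] avail[A=25 B=26 C=46] open={}
Open reservations: [] -> 0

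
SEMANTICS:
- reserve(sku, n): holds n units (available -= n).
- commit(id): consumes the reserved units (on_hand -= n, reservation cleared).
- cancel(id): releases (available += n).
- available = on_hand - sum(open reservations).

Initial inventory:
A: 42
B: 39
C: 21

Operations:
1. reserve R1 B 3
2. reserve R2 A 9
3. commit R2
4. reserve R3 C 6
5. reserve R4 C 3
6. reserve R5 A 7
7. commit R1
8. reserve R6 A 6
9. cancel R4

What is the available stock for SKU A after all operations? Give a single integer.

Answer: 20

Derivation:
Step 1: reserve R1 B 3 -> on_hand[A=42 B=39 C=21] avail[A=42 B=36 C=21] open={R1}
Step 2: reserve R2 A 9 -> on_hand[A=42 B=39 C=21] avail[A=33 B=36 C=21] open={R1,R2}
Step 3: commit R2 -> on_hand[A=33 B=39 C=21] avail[A=33 B=36 C=21] open={R1}
Step 4: reserve R3 C 6 -> on_hand[A=33 B=39 C=21] avail[A=33 B=36 C=15] open={R1,R3}
Step 5: reserve R4 C 3 -> on_hand[A=33 B=39 C=21] avail[A=33 B=36 C=12] open={R1,R3,R4}
Step 6: reserve R5 A 7 -> on_hand[A=33 B=39 C=21] avail[A=26 B=36 C=12] open={R1,R3,R4,R5}
Step 7: commit R1 -> on_hand[A=33 B=36 C=21] avail[A=26 B=36 C=12] open={R3,R4,R5}
Step 8: reserve R6 A 6 -> on_hand[A=33 B=36 C=21] avail[A=20 B=36 C=12] open={R3,R4,R5,R6}
Step 9: cancel R4 -> on_hand[A=33 B=36 C=21] avail[A=20 B=36 C=15] open={R3,R5,R6}
Final available[A] = 20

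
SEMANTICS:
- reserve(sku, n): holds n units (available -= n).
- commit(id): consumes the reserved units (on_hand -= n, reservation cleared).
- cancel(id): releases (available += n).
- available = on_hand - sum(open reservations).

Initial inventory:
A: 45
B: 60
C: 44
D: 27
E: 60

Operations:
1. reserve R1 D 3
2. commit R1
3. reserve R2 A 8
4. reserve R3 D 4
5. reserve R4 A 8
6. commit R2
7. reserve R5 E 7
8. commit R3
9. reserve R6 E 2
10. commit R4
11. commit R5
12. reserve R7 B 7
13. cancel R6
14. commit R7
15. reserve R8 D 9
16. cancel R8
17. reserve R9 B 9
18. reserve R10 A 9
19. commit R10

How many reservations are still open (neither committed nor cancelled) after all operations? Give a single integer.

Answer: 1

Derivation:
Step 1: reserve R1 D 3 -> on_hand[A=45 B=60 C=44 D=27 E=60] avail[A=45 B=60 C=44 D=24 E=60] open={R1}
Step 2: commit R1 -> on_hand[A=45 B=60 C=44 D=24 E=60] avail[A=45 B=60 C=44 D=24 E=60] open={}
Step 3: reserve R2 A 8 -> on_hand[A=45 B=60 C=44 D=24 E=60] avail[A=37 B=60 C=44 D=24 E=60] open={R2}
Step 4: reserve R3 D 4 -> on_hand[A=45 B=60 C=44 D=24 E=60] avail[A=37 B=60 C=44 D=20 E=60] open={R2,R3}
Step 5: reserve R4 A 8 -> on_hand[A=45 B=60 C=44 D=24 E=60] avail[A=29 B=60 C=44 D=20 E=60] open={R2,R3,R4}
Step 6: commit R2 -> on_hand[A=37 B=60 C=44 D=24 E=60] avail[A=29 B=60 C=44 D=20 E=60] open={R3,R4}
Step 7: reserve R5 E 7 -> on_hand[A=37 B=60 C=44 D=24 E=60] avail[A=29 B=60 C=44 D=20 E=53] open={R3,R4,R5}
Step 8: commit R3 -> on_hand[A=37 B=60 C=44 D=20 E=60] avail[A=29 B=60 C=44 D=20 E=53] open={R4,R5}
Step 9: reserve R6 E 2 -> on_hand[A=37 B=60 C=44 D=20 E=60] avail[A=29 B=60 C=44 D=20 E=51] open={R4,R5,R6}
Step 10: commit R4 -> on_hand[A=29 B=60 C=44 D=20 E=60] avail[A=29 B=60 C=44 D=20 E=51] open={R5,R6}
Step 11: commit R5 -> on_hand[A=29 B=60 C=44 D=20 E=53] avail[A=29 B=60 C=44 D=20 E=51] open={R6}
Step 12: reserve R7 B 7 -> on_hand[A=29 B=60 C=44 D=20 E=53] avail[A=29 B=53 C=44 D=20 E=51] open={R6,R7}
Step 13: cancel R6 -> on_hand[A=29 B=60 C=44 D=20 E=53] avail[A=29 B=53 C=44 D=20 E=53] open={R7}
Step 14: commit R7 -> on_hand[A=29 B=53 C=44 D=20 E=53] avail[A=29 B=53 C=44 D=20 E=53] open={}
Step 15: reserve R8 D 9 -> on_hand[A=29 B=53 C=44 D=20 E=53] avail[A=29 B=53 C=44 D=11 E=53] open={R8}
Step 16: cancel R8 -> on_hand[A=29 B=53 C=44 D=20 E=53] avail[A=29 B=53 C=44 D=20 E=53] open={}
Step 17: reserve R9 B 9 -> on_hand[A=29 B=53 C=44 D=20 E=53] avail[A=29 B=44 C=44 D=20 E=53] open={R9}
Step 18: reserve R10 A 9 -> on_hand[A=29 B=53 C=44 D=20 E=53] avail[A=20 B=44 C=44 D=20 E=53] open={R10,R9}
Step 19: commit R10 -> on_hand[A=20 B=53 C=44 D=20 E=53] avail[A=20 B=44 C=44 D=20 E=53] open={R9}
Open reservations: ['R9'] -> 1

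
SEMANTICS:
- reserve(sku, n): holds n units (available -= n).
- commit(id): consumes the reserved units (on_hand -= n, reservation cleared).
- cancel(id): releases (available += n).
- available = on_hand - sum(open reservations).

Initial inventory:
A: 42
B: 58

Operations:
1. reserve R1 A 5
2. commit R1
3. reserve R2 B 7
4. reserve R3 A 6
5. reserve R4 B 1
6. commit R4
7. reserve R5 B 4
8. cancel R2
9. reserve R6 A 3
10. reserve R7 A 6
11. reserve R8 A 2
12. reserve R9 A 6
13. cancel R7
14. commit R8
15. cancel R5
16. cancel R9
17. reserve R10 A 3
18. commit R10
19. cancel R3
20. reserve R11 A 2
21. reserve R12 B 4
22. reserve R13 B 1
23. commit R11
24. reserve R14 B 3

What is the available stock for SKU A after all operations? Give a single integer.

Answer: 27

Derivation:
Step 1: reserve R1 A 5 -> on_hand[A=42 B=58] avail[A=37 B=58] open={R1}
Step 2: commit R1 -> on_hand[A=37 B=58] avail[A=37 B=58] open={}
Step 3: reserve R2 B 7 -> on_hand[A=37 B=58] avail[A=37 B=51] open={R2}
Step 4: reserve R3 A 6 -> on_hand[A=37 B=58] avail[A=31 B=51] open={R2,R3}
Step 5: reserve R4 B 1 -> on_hand[A=37 B=58] avail[A=31 B=50] open={R2,R3,R4}
Step 6: commit R4 -> on_hand[A=37 B=57] avail[A=31 B=50] open={R2,R3}
Step 7: reserve R5 B 4 -> on_hand[A=37 B=57] avail[A=31 B=46] open={R2,R3,R5}
Step 8: cancel R2 -> on_hand[A=37 B=57] avail[A=31 B=53] open={R3,R5}
Step 9: reserve R6 A 3 -> on_hand[A=37 B=57] avail[A=28 B=53] open={R3,R5,R6}
Step 10: reserve R7 A 6 -> on_hand[A=37 B=57] avail[A=22 B=53] open={R3,R5,R6,R7}
Step 11: reserve R8 A 2 -> on_hand[A=37 B=57] avail[A=20 B=53] open={R3,R5,R6,R7,R8}
Step 12: reserve R9 A 6 -> on_hand[A=37 B=57] avail[A=14 B=53] open={R3,R5,R6,R7,R8,R9}
Step 13: cancel R7 -> on_hand[A=37 B=57] avail[A=20 B=53] open={R3,R5,R6,R8,R9}
Step 14: commit R8 -> on_hand[A=35 B=57] avail[A=20 B=53] open={R3,R5,R6,R9}
Step 15: cancel R5 -> on_hand[A=35 B=57] avail[A=20 B=57] open={R3,R6,R9}
Step 16: cancel R9 -> on_hand[A=35 B=57] avail[A=26 B=57] open={R3,R6}
Step 17: reserve R10 A 3 -> on_hand[A=35 B=57] avail[A=23 B=57] open={R10,R3,R6}
Step 18: commit R10 -> on_hand[A=32 B=57] avail[A=23 B=57] open={R3,R6}
Step 19: cancel R3 -> on_hand[A=32 B=57] avail[A=29 B=57] open={R6}
Step 20: reserve R11 A 2 -> on_hand[A=32 B=57] avail[A=27 B=57] open={R11,R6}
Step 21: reserve R12 B 4 -> on_hand[A=32 B=57] avail[A=27 B=53] open={R11,R12,R6}
Step 22: reserve R13 B 1 -> on_hand[A=32 B=57] avail[A=27 B=52] open={R11,R12,R13,R6}
Step 23: commit R11 -> on_hand[A=30 B=57] avail[A=27 B=52] open={R12,R13,R6}
Step 24: reserve R14 B 3 -> on_hand[A=30 B=57] avail[A=27 B=49] open={R12,R13,R14,R6}
Final available[A] = 27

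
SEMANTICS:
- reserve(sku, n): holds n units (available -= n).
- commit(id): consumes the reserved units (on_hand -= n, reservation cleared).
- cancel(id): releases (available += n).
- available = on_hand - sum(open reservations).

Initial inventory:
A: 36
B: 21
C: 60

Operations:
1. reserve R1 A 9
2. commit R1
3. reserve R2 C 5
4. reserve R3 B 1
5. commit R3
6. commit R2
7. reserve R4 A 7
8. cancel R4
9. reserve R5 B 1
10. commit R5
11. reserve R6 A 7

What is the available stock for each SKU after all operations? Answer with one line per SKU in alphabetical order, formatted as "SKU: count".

Step 1: reserve R1 A 9 -> on_hand[A=36 B=21 C=60] avail[A=27 B=21 C=60] open={R1}
Step 2: commit R1 -> on_hand[A=27 B=21 C=60] avail[A=27 B=21 C=60] open={}
Step 3: reserve R2 C 5 -> on_hand[A=27 B=21 C=60] avail[A=27 B=21 C=55] open={R2}
Step 4: reserve R3 B 1 -> on_hand[A=27 B=21 C=60] avail[A=27 B=20 C=55] open={R2,R3}
Step 5: commit R3 -> on_hand[A=27 B=20 C=60] avail[A=27 B=20 C=55] open={R2}
Step 6: commit R2 -> on_hand[A=27 B=20 C=55] avail[A=27 B=20 C=55] open={}
Step 7: reserve R4 A 7 -> on_hand[A=27 B=20 C=55] avail[A=20 B=20 C=55] open={R4}
Step 8: cancel R4 -> on_hand[A=27 B=20 C=55] avail[A=27 B=20 C=55] open={}
Step 9: reserve R5 B 1 -> on_hand[A=27 B=20 C=55] avail[A=27 B=19 C=55] open={R5}
Step 10: commit R5 -> on_hand[A=27 B=19 C=55] avail[A=27 B=19 C=55] open={}
Step 11: reserve R6 A 7 -> on_hand[A=27 B=19 C=55] avail[A=20 B=19 C=55] open={R6}

Answer: A: 20
B: 19
C: 55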